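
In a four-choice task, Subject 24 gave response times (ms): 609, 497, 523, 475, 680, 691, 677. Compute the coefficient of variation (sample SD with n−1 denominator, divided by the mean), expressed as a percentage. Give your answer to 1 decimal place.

15.8%

n = 7, Σ = 4152, M = 593.1429
Σ(x−M)² = 52524.857; s = √(52524.857/6) = 93.5636
CV = 93.5636 / 593.1429 = 0.15774 = 15.774%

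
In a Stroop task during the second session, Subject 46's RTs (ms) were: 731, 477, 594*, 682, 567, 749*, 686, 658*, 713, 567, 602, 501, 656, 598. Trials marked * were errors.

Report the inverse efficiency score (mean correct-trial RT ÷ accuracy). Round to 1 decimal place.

Correct trials (n=11): 731, 477, 682, 567, 686, 713, 567, 602, 501, 656, 598
Mean correct RT = 6780/11 = 616.3636 ms
Proportion correct = 11/14
IES = 616.3636 / (11/14) = 784.463 ms

784.5 ms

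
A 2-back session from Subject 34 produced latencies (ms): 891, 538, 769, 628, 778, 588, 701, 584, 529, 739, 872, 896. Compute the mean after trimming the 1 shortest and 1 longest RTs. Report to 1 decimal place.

Sorted: 529, 538, 584, 588, 628, 701, 739, 769, 778, 872, 891, 896
Drop lowest 1 (529) and highest 1 (896)
Remaining (n=10): Σ = 7088, mean = 7088/10 = 708.800

708.8 ms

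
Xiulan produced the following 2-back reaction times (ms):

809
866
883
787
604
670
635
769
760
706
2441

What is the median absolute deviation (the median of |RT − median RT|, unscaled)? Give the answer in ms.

97 ms

Sorted: 604, 635, 670, 706, 760, 769, 787, 809, 866, 883, 2441 → median = 769
|x − 769|: 40, 97, 114, 18, 165, 99, 134, 0, 9, 63, 1672
Sorted deviations: 0, 9, 18, 40, 63, 97, 99, 114, 134, 165, 1672 → MAD = 97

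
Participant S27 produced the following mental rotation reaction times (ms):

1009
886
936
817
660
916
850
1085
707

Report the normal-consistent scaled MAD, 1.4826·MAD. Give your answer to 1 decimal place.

102.3 ms

Sorted: 660, 707, 817, 850, 886, 916, 936, 1009, 1085 → median = 886
|x − 886| sorted: 0, 30, 36, 50, 69, 123, 179, 199, 226 → MAD = 69
Robust SD ≈ 1.4826 × 69 = 102.299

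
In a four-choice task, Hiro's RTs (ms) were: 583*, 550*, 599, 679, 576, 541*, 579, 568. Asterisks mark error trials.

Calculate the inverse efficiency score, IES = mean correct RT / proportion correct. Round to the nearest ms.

960 ms

Correct trials (n=5): 599, 679, 576, 579, 568
Mean correct RT = 3001/5 = 600.2000 ms
Proportion correct = 5/8
IES = 600.2000 / (5/8) = 960.320 ms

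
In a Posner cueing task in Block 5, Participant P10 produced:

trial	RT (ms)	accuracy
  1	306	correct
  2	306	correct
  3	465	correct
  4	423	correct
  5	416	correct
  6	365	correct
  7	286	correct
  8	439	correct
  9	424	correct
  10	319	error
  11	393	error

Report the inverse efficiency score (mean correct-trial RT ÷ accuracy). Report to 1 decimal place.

Correct trials (n=9): 306, 306, 465, 423, 416, 365, 286, 439, 424
Mean correct RT = 3430/9 = 381.1111 ms
Proportion correct = 9/11
IES = 381.1111 / (9/11) = 465.802 ms

465.8 ms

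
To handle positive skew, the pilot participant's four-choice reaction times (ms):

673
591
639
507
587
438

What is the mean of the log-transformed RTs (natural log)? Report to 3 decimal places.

6.340

ln(RT): 6.5117, 6.3818, 6.4599, 6.2285, 6.3750, 6.0822
Σ ln(RT) = 38.0392
Mean = 38.0392/6 = 6.33987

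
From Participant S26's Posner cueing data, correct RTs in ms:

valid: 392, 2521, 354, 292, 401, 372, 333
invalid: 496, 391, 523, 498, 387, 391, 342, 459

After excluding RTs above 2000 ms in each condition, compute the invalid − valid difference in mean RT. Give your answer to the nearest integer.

valid: exclude 2521
M(valid) = 2144/6 = 357.333
M(invalid) = 3487/8 = 435.875
Difference = 435.875 − 357.333 = 78.542 ms

79 ms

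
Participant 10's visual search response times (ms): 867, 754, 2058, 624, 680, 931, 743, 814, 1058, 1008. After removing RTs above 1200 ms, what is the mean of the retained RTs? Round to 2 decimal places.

Excluded: 2058
Retained (n=9): Σ = 7479
Mean = 7479/9 = 831.0000

831.00 ms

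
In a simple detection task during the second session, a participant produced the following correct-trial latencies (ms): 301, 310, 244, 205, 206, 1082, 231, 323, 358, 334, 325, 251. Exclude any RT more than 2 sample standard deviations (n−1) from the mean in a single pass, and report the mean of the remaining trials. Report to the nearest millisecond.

n = 12, ΣRT = 4170, M = 347.500
Σ(x−M)² = 618383.00; s = √(618383.00/11) = 237.100
Cutoffs: 347.500 ± 2·237.100 → [-126.7, 821.7]
Outside: 1082 → excluded.
Retained (n=11): Σ = 3088, mean = 3088/11 = 280.727

281 ms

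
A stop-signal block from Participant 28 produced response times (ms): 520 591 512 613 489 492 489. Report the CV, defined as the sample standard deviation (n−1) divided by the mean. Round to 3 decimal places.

0.097

n = 7, Σ = 3706, M = 529.4286
Σ(x−M)² = 15837.714; s = √(15837.714/6) = 51.3772
CV = 51.3772 / 529.4286 = 0.09704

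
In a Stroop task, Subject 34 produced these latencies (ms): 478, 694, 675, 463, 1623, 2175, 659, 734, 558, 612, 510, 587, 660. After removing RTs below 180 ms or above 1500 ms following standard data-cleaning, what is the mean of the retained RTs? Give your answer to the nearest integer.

Excluded: 1623, 2175
Retained (n=11): Σ = 6630
Mean = 6630/11 = 602.7273

603 ms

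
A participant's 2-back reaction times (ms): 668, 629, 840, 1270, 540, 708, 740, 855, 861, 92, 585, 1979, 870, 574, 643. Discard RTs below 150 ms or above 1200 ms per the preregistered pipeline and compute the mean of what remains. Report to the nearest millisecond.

Excluded: 92, 1270, 1979
Retained (n=12): Σ = 8513
Mean = 8513/12 = 709.4167

709 ms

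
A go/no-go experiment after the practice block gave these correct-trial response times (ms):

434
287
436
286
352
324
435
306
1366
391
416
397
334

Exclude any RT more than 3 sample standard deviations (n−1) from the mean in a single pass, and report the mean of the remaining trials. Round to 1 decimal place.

366.5 ms

n = 13, ΣRT = 5764, M = 443.385
Σ(x−M)² = 959747.08; s = √(959747.08/12) = 282.805
Cutoffs: 443.385 ± 3·282.805 → [-405.0, 1291.8]
Outside: 1366 → excluded.
Retained (n=12): Σ = 4398, mean = 4398/12 = 366.500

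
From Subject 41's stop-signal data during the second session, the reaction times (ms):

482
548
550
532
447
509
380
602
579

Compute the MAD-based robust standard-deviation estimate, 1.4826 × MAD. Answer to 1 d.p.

Sorted: 380, 447, 482, 509, 532, 548, 550, 579, 602 → median = 532
|x − 532| sorted: 0, 16, 18, 23, 47, 50, 70, 85, 152 → MAD = 47
Robust SD ≈ 1.4826 × 47 = 69.682

69.7 ms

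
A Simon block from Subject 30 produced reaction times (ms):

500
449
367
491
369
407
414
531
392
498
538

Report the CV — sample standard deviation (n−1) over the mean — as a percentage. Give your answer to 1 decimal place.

n = 11, Σ = 4956, M = 450.5455
Σ(x−M)² = 40746.727; s = √(40746.727/10) = 63.8332
CV = 63.8332 / 450.5455 = 0.14168 = 14.168%

14.2%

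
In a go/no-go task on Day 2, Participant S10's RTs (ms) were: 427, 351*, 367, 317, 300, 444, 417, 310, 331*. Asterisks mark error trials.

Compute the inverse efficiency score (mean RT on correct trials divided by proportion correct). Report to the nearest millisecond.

474 ms

Correct trials (n=7): 427, 367, 317, 300, 444, 417, 310
Mean correct RT = 2582/7 = 368.8571 ms
Proportion correct = 7/9
IES = 368.8571 / (7/9) = 474.245 ms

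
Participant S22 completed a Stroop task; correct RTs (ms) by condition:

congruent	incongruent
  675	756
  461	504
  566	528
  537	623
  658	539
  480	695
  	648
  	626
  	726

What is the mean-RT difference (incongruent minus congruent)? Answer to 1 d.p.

M(congruent) = 3377/6 = 562.833
M(incongruent) = 5645/9 = 627.222
Difference = 627.222 − 562.833 = 64.389 ms

64.4 ms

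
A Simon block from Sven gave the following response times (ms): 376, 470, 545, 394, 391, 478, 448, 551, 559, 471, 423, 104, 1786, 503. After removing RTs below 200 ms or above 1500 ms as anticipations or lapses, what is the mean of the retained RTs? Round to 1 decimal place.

Excluded: 104, 1786
Retained (n=12): Σ = 5609
Mean = 5609/12 = 467.4167

467.4 ms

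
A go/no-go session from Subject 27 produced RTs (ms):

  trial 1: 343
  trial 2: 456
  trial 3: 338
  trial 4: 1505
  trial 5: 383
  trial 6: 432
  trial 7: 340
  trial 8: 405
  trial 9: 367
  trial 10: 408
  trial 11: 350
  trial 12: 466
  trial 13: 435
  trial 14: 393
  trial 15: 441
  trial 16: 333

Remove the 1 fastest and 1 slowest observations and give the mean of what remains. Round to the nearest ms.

397 ms

Sorted: 333, 338, 340, 343, 350, 367, 383, 393, 405, 408, 432, 435, 441, 456, 466, 1505
Drop lowest 1 (333) and highest 1 (1505)
Remaining (n=14): Σ = 5557, mean = 5557/14 = 396.929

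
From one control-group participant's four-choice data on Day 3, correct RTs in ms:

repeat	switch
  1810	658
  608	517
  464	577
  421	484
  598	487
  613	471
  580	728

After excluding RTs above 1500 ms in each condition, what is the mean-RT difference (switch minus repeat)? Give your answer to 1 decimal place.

repeat: exclude 1810
M(repeat) = 3284/6 = 547.333
M(switch) = 3922/7 = 560.286
Difference = 560.286 − 547.333 = 12.952 ms

13.0 ms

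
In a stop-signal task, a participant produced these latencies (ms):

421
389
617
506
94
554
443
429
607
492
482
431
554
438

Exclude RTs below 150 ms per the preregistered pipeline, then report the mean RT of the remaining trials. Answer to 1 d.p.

Excluded: 94
Retained (n=13): Σ = 6363
Mean = 6363/13 = 489.4615

489.5 ms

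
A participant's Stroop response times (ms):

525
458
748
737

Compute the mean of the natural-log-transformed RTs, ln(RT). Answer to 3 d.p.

6.403

ln(RT): 6.2634, 6.1269, 6.6174, 6.6026
Σ ln(RT) = 25.6103
Mean = 25.6103/4 = 6.40256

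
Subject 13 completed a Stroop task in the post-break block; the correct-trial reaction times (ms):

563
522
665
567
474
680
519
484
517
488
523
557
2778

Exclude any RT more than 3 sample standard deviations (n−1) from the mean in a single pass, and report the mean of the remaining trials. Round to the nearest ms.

547 ms

n = 13, ΣRT = 9337, M = 718.231
Σ(x−M)² = 4644234.31; s = √(4644234.31/12) = 622.109
Cutoffs: 718.231 ± 3·622.109 → [-1148.1, 2584.6]
Outside: 2778 → excluded.
Retained (n=12): Σ = 6559, mean = 6559/12 = 546.583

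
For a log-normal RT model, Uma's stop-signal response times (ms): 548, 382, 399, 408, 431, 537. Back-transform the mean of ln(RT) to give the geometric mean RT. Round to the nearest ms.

ln(RT): 6.3063, 5.9454, 5.9890, 6.0113, 6.0661, 6.2860
Mean ln(RT) = 36.6040/6 = 6.10067
Geometric mean = exp(6.10067) = 446.16 ms

446 ms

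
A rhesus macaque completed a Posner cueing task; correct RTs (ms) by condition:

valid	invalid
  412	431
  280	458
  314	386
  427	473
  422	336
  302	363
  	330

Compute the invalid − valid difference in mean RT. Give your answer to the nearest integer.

M(valid) = 2157/6 = 359.500
M(invalid) = 2777/7 = 396.714
Difference = 396.714 − 359.500 = 37.214 ms

37 ms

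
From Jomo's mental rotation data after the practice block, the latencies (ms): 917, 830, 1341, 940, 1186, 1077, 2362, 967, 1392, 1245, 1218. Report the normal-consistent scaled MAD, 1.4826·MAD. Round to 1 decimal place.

305.4 ms

Sorted: 830, 917, 940, 967, 1077, 1186, 1218, 1245, 1341, 1392, 2362 → median = 1186
|x − 1186| sorted: 0, 32, 59, 109, 155, 206, 219, 246, 269, 356, 1176 → MAD = 206
Robust SD ≈ 1.4826 × 206 = 305.416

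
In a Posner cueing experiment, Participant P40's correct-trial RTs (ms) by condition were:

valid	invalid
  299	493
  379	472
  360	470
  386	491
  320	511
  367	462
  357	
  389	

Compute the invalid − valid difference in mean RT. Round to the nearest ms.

126 ms

M(valid) = 2857/8 = 357.125
M(invalid) = 2899/6 = 483.167
Difference = 483.167 − 357.125 = 126.042 ms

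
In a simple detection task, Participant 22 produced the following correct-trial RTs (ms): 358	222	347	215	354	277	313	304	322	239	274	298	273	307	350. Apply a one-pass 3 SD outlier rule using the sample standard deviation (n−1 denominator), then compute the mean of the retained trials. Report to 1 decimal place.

296.9 ms

n = 15, ΣRT = 4453, M = 296.867
Σ(x−M)² = 30527.73; s = √(30527.73/14) = 46.696
Cutoffs: 296.867 ± 3·46.696 → [156.8, 437.0]
No RTs fall outside the cutoffs; all 15 retained. Mean = 4453/15 = 296.867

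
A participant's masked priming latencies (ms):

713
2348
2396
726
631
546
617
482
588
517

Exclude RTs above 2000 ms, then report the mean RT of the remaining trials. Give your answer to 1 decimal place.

Excluded: 2348, 2396
Retained (n=8): Σ = 4820
Mean = 4820/8 = 602.5000

602.5 ms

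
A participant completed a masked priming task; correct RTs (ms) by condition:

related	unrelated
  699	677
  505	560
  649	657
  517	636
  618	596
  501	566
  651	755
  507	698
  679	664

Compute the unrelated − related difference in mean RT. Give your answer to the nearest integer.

54 ms

M(related) = 5326/9 = 591.778
M(unrelated) = 5809/9 = 645.444
Difference = 645.444 − 591.778 = 53.667 ms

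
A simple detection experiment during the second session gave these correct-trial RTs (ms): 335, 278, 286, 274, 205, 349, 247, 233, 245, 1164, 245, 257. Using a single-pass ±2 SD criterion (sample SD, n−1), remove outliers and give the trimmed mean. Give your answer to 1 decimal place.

n = 12, ΣRT = 4118, M = 343.167
Σ(x−M)² = 753339.67; s = √(753339.67/11) = 261.697
Cutoffs: 343.167 ± 2·261.697 → [-180.2, 866.6]
Outside: 1164 → excluded.
Retained (n=11): Σ = 2954, mean = 2954/11 = 268.545

268.5 ms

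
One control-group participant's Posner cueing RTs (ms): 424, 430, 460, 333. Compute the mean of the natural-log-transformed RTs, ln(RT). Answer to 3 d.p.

ln(RT): 6.0497, 6.0638, 6.1312, 5.8081
Σ ln(RT) = 24.0529
Mean = 24.0529/4 = 6.01322

6.013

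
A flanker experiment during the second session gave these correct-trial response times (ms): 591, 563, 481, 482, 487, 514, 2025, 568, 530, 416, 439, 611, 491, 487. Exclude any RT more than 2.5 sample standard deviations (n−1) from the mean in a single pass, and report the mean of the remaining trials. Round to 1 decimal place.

n = 14, ΣRT = 8685, M = 620.357
Σ(x−M)² = 2164995.21; s = √(2164995.21/13) = 408.091
Cutoffs: 620.357 ± 2.5·408.091 → [-399.9, 1640.6]
Outside: 2025 → excluded.
Retained (n=13): Σ = 6660, mean = 6660/13 = 512.308

512.3 ms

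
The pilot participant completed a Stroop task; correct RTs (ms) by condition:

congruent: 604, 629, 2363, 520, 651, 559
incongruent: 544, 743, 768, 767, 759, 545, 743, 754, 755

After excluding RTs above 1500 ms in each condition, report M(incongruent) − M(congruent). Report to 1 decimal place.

116.1 ms

congruent: exclude 2363
M(congruent) = 2963/5 = 592.600
M(incongruent) = 6378/9 = 708.667
Difference = 708.667 − 592.600 = 116.067 ms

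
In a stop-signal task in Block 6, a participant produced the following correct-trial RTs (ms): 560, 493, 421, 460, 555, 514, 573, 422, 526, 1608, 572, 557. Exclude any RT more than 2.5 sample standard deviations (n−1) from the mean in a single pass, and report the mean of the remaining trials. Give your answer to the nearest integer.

n = 12, ΣRT = 7261, M = 605.083
Σ(x−M)² = 1130386.92; s = √(1130386.92/11) = 320.566
Cutoffs: 605.083 ± 2.5·320.566 → [-196.3, 1406.5]
Outside: 1608 → excluded.
Retained (n=11): Σ = 5653, mean = 5653/11 = 513.909

514 ms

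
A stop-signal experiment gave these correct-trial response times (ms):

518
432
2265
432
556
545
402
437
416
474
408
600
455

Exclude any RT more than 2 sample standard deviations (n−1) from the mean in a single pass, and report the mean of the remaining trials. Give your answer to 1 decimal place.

472.9 ms

n = 13, ΣRT = 7940, M = 610.769
Σ(x−M)² = 3012244.31; s = √(3012244.31/12) = 501.019
Cutoffs: 610.769 ± 2·501.019 → [-391.3, 1612.8]
Outside: 2265 → excluded.
Retained (n=12): Σ = 5675, mean = 5675/12 = 472.917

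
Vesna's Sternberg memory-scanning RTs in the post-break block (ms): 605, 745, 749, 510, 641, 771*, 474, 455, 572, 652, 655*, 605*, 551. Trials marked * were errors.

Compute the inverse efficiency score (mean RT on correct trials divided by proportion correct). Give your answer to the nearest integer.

774 ms

Correct trials (n=10): 605, 745, 749, 510, 641, 474, 455, 572, 652, 551
Mean correct RT = 5954/10 = 595.4000 ms
Proportion correct = 10/13
IES = 595.4000 / (10/13) = 774.020 ms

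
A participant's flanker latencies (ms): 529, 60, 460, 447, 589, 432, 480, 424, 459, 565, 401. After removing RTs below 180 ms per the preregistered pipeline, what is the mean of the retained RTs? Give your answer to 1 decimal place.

478.6 ms

Excluded: 60
Retained (n=10): Σ = 4786
Mean = 4786/10 = 478.6000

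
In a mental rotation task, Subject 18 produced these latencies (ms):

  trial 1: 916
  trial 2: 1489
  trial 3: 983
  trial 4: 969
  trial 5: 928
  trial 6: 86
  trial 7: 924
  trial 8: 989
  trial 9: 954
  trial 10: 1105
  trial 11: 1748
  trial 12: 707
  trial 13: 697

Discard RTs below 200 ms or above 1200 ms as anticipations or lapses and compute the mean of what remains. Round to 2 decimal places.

Excluded: 86, 1489, 1748
Retained (n=10): Σ = 9172
Mean = 9172/10 = 917.2000

917.20 ms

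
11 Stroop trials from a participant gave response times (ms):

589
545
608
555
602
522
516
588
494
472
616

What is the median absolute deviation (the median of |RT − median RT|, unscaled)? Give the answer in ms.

Sorted: 472, 494, 516, 522, 545, 555, 588, 589, 602, 608, 616 → median = 555
|x − 555|: 34, 10, 53, 0, 47, 33, 39, 33, 61, 83, 61
Sorted deviations: 0, 10, 33, 33, 34, 39, 47, 53, 61, 61, 83 → MAD = 39

39 ms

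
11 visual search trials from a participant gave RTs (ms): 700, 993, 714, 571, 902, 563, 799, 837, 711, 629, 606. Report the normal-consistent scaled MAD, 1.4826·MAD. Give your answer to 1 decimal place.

155.7 ms

Sorted: 563, 571, 606, 629, 700, 711, 714, 799, 837, 902, 993 → median = 711
|x − 711| sorted: 0, 3, 11, 82, 88, 105, 126, 140, 148, 191, 282 → MAD = 105
Robust SD ≈ 1.4826 × 105 = 155.673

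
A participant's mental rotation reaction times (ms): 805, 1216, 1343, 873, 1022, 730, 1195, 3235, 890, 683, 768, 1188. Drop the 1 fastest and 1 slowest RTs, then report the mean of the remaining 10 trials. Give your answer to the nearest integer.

Sorted: 683, 730, 768, 805, 873, 890, 1022, 1188, 1195, 1216, 1343, 3235
Drop lowest 1 (683) and highest 1 (3235)
Remaining (n=10): Σ = 10030, mean = 10030/10 = 1003.000

1003 ms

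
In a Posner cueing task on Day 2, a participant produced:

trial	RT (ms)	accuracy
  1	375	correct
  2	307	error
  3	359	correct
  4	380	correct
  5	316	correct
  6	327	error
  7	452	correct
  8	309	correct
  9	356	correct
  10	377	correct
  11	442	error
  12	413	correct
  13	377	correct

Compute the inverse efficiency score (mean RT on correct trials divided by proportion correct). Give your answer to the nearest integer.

483 ms

Correct trials (n=10): 375, 359, 380, 316, 452, 309, 356, 377, 413, 377
Mean correct RT = 3714/10 = 371.4000 ms
Proportion correct = 10/13
IES = 371.4000 / (10/13) = 482.820 ms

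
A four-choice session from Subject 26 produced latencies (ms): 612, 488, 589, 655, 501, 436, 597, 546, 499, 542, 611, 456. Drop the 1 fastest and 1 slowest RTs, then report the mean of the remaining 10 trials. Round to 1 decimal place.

Sorted: 436, 456, 488, 499, 501, 542, 546, 589, 597, 611, 612, 655
Drop lowest 1 (436) and highest 1 (655)
Remaining (n=10): Σ = 5441, mean = 5441/10 = 544.100

544.1 ms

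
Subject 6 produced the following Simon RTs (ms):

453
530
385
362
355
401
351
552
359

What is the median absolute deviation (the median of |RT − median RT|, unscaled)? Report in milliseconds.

30 ms

Sorted: 351, 355, 359, 362, 385, 401, 453, 530, 552 → median = 385
|x − 385|: 68, 145, 0, 23, 30, 16, 34, 167, 26
Sorted deviations: 0, 16, 23, 26, 30, 34, 68, 145, 167 → MAD = 30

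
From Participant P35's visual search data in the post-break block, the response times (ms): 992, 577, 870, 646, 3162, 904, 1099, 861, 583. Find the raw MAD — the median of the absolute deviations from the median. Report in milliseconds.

Sorted: 577, 583, 646, 861, 870, 904, 992, 1099, 3162 → median = 870
|x − 870|: 122, 293, 0, 224, 2292, 34, 229, 9, 287
Sorted deviations: 0, 9, 34, 122, 224, 229, 287, 293, 2292 → MAD = 224

224 ms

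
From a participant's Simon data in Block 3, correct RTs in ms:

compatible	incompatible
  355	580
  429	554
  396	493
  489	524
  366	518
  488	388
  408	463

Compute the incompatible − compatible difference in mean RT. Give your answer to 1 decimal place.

84.1 ms

M(compatible) = 2931/7 = 418.714
M(incompatible) = 3520/7 = 502.857
Difference = 502.857 − 418.714 = 84.143 ms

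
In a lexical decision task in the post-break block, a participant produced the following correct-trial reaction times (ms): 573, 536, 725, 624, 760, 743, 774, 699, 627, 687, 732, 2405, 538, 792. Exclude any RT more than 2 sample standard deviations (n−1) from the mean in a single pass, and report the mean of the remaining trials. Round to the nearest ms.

678 ms

n = 14, ΣRT = 11215, M = 801.071
Σ(x−M)² = 2865590.93; s = √(2865590.93/13) = 469.500
Cutoffs: 801.071 ± 2·469.500 → [-137.9, 1740.1]
Outside: 2405 → excluded.
Retained (n=13): Σ = 8810, mean = 8810/13 = 677.692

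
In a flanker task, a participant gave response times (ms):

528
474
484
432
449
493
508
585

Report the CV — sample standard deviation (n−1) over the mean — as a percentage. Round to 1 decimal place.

n = 8, Σ = 3953, M = 494.1250
Σ(x−M)² = 16002.875; s = √(16002.875/7) = 47.8134
CV = 47.8134 / 494.1250 = 0.09676 = 9.676%

9.7%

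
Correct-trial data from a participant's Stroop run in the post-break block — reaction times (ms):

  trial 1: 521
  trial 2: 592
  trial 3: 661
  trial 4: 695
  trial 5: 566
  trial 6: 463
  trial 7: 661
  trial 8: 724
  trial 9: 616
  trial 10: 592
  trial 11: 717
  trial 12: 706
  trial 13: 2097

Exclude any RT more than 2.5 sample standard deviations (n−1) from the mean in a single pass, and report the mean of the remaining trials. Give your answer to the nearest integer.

626 ms

n = 13, ΣRT = 9611, M = 739.308
Σ(x−M)² = 2072040.77; s = √(2072040.77/12) = 415.536
Cutoffs: 739.308 ± 2.5·415.536 → [-299.5, 1778.1]
Outside: 2097 → excluded.
Retained (n=12): Σ = 7514, mean = 7514/12 = 626.167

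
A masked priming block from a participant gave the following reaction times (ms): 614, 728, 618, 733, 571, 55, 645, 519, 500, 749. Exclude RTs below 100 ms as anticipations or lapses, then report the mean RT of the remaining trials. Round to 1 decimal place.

Excluded: 55
Retained (n=9): Σ = 5677
Mean = 5677/9 = 630.7778

630.8 ms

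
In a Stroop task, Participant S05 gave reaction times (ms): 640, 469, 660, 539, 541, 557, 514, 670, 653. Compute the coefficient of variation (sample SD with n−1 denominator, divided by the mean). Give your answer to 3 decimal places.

n = 9, Σ = 5243, M = 582.5556
Σ(x−M)² = 43778.222; s = √(43778.222/8) = 73.9748
CV = 73.9748 / 582.5556 = 0.12698

0.127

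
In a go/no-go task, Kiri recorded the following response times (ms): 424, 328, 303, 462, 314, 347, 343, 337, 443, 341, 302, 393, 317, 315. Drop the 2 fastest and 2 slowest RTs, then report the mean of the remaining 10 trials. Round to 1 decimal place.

345.9 ms

Sorted: 302, 303, 314, 315, 317, 328, 337, 341, 343, 347, 393, 424, 443, 462
Drop lowest 2 (302, 303) and highest 2 (443, 462)
Remaining (n=10): Σ = 3459, mean = 3459/10 = 345.900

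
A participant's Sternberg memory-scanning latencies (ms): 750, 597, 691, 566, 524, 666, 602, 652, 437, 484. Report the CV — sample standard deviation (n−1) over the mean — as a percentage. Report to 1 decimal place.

16.3%

n = 10, Σ = 5969, M = 596.9000
Σ(x−M)² = 84714.900; s = √(84714.900/9) = 97.0194
CV = 97.0194 / 596.9000 = 0.16254 = 16.254%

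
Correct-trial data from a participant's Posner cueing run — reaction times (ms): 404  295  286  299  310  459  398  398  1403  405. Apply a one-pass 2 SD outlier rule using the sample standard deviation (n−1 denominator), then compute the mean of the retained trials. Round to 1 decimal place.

n = 10, ΣRT = 4657, M = 465.700
Σ(x−M)² = 1008696.10; s = √(1008696.10/9) = 334.780
Cutoffs: 465.700 ± 2·334.780 → [-203.9, 1135.3]
Outside: 1403 → excluded.
Retained (n=9): Σ = 3254, mean = 3254/9 = 361.556

361.6 ms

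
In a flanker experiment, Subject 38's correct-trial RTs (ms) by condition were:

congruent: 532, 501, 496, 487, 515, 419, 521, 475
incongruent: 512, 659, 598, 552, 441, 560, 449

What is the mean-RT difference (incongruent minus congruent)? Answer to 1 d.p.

45.5 ms

M(congruent) = 3946/8 = 493.250
M(incongruent) = 3771/7 = 538.714
Difference = 538.714 − 493.250 = 45.464 ms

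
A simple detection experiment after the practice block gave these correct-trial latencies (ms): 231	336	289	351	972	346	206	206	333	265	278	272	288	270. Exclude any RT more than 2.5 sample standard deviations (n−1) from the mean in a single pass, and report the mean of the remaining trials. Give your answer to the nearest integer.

n = 14, ΣRT = 4643, M = 331.643
Σ(x−M)² = 470759.21; s = √(470759.21/13) = 190.295
Cutoffs: 331.643 ± 2.5·190.295 → [-144.1, 807.4]
Outside: 972 → excluded.
Retained (n=13): Σ = 3671, mean = 3671/13 = 282.385

282 ms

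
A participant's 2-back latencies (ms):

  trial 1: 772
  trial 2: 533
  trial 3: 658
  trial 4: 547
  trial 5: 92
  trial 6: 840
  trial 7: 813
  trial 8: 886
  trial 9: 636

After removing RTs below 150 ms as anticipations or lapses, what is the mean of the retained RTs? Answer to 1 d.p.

710.6 ms

Excluded: 92
Retained (n=8): Σ = 5685
Mean = 5685/8 = 710.6250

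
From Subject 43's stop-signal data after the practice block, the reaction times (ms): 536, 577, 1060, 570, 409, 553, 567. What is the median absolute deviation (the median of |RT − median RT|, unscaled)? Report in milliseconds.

Sorted: 409, 536, 553, 567, 570, 577, 1060 → median = 567
|x − 567|: 31, 10, 493, 3, 158, 14, 0
Sorted deviations: 0, 3, 10, 14, 31, 158, 493 → MAD = 14

14 ms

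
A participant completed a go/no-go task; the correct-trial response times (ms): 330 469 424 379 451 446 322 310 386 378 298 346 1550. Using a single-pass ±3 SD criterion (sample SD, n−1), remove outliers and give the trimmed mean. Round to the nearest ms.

n = 13, ΣRT = 6089, M = 468.385
Σ(x−M)² = 1305285.08; s = √(1305285.08/12) = 329.809
Cutoffs: 468.385 ± 3·329.809 → [-521.0, 1457.8]
Outside: 1550 → excluded.
Retained (n=12): Σ = 4539, mean = 4539/12 = 378.250

378 ms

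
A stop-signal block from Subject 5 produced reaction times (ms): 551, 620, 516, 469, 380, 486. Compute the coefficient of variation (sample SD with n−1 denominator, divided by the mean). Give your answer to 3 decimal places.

n = 6, Σ = 3022, M = 503.6667
Σ(x−M)² = 32733.333; s = √(32733.333/5) = 80.9115
CV = 80.9115 / 503.6667 = 0.16064

0.161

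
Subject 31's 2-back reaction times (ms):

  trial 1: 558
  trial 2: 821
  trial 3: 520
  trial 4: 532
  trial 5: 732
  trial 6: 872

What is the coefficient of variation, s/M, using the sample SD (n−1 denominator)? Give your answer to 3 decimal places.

0.232

n = 6, Σ = 4035, M = 672.5000
Σ(x−M)² = 121499.500; s = √(121499.500/5) = 155.8843
CV = 155.8843 / 672.5000 = 0.23180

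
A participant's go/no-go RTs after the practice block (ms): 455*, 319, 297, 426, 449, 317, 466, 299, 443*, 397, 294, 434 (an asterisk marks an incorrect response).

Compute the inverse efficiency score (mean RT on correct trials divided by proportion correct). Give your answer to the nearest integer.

444 ms

Correct trials (n=10): 319, 297, 426, 449, 317, 466, 299, 397, 294, 434
Mean correct RT = 3698/10 = 369.8000 ms
Proportion correct = 10/12
IES = 369.8000 / (10/12) = 443.760 ms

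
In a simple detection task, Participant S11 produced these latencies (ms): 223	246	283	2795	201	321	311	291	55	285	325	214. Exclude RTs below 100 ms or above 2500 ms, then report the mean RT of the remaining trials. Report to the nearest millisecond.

270 ms

Excluded: 55, 2795
Retained (n=10): Σ = 2700
Mean = 2700/10 = 270.0000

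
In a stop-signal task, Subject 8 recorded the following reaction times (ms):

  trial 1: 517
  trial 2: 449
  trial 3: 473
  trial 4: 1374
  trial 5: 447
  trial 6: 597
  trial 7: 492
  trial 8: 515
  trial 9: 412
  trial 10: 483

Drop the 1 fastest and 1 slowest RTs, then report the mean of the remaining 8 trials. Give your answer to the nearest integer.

Sorted: 412, 447, 449, 473, 483, 492, 515, 517, 597, 1374
Drop lowest 1 (412) and highest 1 (1374)
Remaining (n=8): Σ = 3973, mean = 3973/8 = 496.625

497 ms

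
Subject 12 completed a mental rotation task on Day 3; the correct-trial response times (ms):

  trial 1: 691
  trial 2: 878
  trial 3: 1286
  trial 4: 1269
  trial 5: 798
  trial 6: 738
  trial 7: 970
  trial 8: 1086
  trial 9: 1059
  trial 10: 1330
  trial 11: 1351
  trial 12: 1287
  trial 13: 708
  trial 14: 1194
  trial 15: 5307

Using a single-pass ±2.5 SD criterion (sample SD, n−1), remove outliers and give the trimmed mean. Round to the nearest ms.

n = 15, ΣRT = 19952, M = 1330.133
Σ(x−M)² = 17738545.73; s = √(17738545.73/14) = 1125.628
Cutoffs: 1330.133 ± 2.5·1125.628 → [-1483.9, 4144.2]
Outside: 5307 → excluded.
Retained (n=14): Σ = 14645, mean = 14645/14 = 1046.071

1046 ms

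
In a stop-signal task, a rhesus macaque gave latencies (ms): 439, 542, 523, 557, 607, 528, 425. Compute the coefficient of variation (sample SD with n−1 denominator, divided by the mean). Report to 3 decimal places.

0.125

n = 7, Σ = 3621, M = 517.2857
Σ(x−M)² = 25029.429; s = √(25029.429/6) = 64.5877
CV = 64.5877 / 517.2857 = 0.12486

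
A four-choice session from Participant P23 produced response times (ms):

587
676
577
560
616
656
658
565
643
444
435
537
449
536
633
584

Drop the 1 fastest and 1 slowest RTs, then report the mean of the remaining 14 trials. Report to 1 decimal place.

574.6 ms

Sorted: 435, 444, 449, 536, 537, 560, 565, 577, 584, 587, 616, 633, 643, 656, 658, 676
Drop lowest 1 (435) and highest 1 (676)
Remaining (n=14): Σ = 8045, mean = 8045/14 = 574.643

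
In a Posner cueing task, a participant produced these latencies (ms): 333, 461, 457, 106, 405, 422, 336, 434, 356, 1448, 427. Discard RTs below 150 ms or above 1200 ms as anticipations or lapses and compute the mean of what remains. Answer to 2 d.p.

403.44 ms

Excluded: 106, 1448
Retained (n=9): Σ = 3631
Mean = 3631/9 = 403.4444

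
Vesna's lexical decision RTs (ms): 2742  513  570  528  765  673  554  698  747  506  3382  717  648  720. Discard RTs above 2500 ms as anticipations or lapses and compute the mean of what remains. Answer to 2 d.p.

636.58 ms

Excluded: 2742, 3382
Retained (n=12): Σ = 7639
Mean = 7639/12 = 636.5833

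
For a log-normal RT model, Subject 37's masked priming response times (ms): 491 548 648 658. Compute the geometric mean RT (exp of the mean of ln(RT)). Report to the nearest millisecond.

ln(RT): 6.1964, 6.3063, 6.4739, 6.4892
Mean ln(RT) = 25.4658/4 = 6.36645
Geometric mean = exp(6.36645) = 581.99 ms

582 ms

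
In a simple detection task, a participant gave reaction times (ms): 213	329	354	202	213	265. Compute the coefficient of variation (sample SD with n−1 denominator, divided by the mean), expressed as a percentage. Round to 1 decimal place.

24.9%

n = 6, Σ = 1576, M = 262.6667
Σ(x−M)² = 21361.333; s = √(21361.333/5) = 65.3626
CV = 65.3626 / 262.6667 = 0.24884 = 24.884%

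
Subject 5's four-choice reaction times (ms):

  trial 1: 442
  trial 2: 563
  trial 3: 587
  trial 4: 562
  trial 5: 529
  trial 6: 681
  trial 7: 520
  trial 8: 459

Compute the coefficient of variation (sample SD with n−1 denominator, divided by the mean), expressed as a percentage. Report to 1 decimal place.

n = 8, Σ = 4343, M = 542.8750
Σ(x−M)² = 39722.875; s = √(39722.875/7) = 75.3306
CV = 75.3306 / 542.8750 = 0.13876 = 13.876%

13.9%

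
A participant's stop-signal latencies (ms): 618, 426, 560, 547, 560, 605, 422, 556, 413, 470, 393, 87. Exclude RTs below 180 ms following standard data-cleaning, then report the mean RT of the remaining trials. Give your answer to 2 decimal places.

506.36 ms

Excluded: 87
Retained (n=11): Σ = 5570
Mean = 5570/11 = 506.3636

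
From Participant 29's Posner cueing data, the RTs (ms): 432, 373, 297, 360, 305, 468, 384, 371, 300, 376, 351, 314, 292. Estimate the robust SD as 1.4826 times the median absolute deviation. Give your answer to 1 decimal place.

Sorted: 292, 297, 300, 305, 314, 351, 360, 371, 373, 376, 384, 432, 468 → median = 360
|x − 360| sorted: 0, 9, 11, 13, 16, 24, 46, 55, 60, 63, 68, 72, 108 → MAD = 46
Robust SD ≈ 1.4826 × 46 = 68.200

68.2 ms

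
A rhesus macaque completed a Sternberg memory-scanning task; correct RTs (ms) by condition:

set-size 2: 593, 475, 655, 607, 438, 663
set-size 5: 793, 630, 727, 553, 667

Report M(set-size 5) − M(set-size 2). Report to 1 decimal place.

102.2 ms

M(set-size 2) = 3431/6 = 571.833
M(set-size 5) = 3370/5 = 674.000
Difference = 674.000 − 571.833 = 102.167 ms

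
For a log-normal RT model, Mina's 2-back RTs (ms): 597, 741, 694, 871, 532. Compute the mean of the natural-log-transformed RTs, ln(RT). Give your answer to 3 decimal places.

6.518

ln(RT): 6.3919, 6.6080, 6.5425, 6.7696, 6.2766
Σ ln(RT) = 32.5887
Mean = 32.5887/5 = 6.51774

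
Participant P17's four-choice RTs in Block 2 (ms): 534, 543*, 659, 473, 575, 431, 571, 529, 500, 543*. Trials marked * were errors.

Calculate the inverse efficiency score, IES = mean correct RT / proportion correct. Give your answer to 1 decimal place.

Correct trials (n=8): 534, 659, 473, 575, 431, 571, 529, 500
Mean correct RT = 4272/8 = 534.0000 ms
Proportion correct = 8/10
IES = 534.0000 / (8/10) = 667.500 ms

667.5 ms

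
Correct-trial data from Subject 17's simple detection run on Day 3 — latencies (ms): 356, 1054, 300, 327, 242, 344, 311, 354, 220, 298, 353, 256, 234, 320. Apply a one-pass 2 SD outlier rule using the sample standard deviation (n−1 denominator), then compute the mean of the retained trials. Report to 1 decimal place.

n = 14, ΣRT = 4969, M = 354.929
Σ(x−M)² = 554382.93; s = √(554382.93/13) = 206.506
Cutoffs: 354.929 ± 2·206.506 → [-58.1, 767.9]
Outside: 1054 → excluded.
Retained (n=13): Σ = 3915, mean = 3915/13 = 301.154

301.2 ms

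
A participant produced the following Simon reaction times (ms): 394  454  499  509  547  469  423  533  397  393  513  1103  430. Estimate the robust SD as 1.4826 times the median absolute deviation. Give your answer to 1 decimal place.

68.2 ms

Sorted: 393, 394, 397, 423, 430, 454, 469, 499, 509, 513, 533, 547, 1103 → median = 469
|x − 469| sorted: 0, 15, 30, 39, 40, 44, 46, 64, 72, 75, 76, 78, 634 → MAD = 46
Robust SD ≈ 1.4826 × 46 = 68.200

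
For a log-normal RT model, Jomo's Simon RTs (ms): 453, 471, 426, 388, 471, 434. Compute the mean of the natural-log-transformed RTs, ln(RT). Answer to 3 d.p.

6.086

ln(RT): 6.1159, 6.1549, 6.0544, 5.9610, 6.1549, 6.0730
Σ ln(RT) = 36.5141
Mean = 36.5141/6 = 6.08568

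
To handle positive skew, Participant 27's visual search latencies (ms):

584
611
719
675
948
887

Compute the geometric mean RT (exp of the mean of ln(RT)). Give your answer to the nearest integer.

725 ms

ln(RT): 6.3699, 6.4151, 6.5779, 6.5147, 6.8544, 6.7878
Mean ln(RT) = 39.5198/6 = 6.58663
Geometric mean = exp(6.58663) = 725.33 ms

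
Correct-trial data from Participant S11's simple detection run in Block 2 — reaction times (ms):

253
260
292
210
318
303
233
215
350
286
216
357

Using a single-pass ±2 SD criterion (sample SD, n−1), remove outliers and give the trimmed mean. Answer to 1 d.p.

274.4 ms

n = 12, ΣRT = 3293, M = 274.417
Σ(x−M)² = 29166.92; s = √(29166.92/11) = 51.493
Cutoffs: 274.417 ± 2·51.493 → [171.4, 377.4]
No RTs fall outside the cutoffs; all 12 retained. Mean = 3293/12 = 274.417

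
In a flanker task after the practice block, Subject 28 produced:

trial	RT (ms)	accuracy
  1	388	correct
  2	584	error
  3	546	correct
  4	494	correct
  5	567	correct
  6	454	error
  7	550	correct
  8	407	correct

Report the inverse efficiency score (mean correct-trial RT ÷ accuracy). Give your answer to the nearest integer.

656 ms

Correct trials (n=6): 388, 546, 494, 567, 550, 407
Mean correct RT = 2952/6 = 492.0000 ms
Proportion correct = 6/8
IES = 492.0000 / (6/8) = 656.000 ms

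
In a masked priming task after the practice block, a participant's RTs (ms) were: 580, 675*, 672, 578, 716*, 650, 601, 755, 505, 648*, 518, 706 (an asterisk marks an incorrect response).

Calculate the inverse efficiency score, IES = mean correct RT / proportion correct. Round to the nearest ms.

824 ms

Correct trials (n=9): 580, 672, 578, 650, 601, 755, 505, 518, 706
Mean correct RT = 5565/9 = 618.3333 ms
Proportion correct = 9/12
IES = 618.3333 / (9/12) = 824.444 ms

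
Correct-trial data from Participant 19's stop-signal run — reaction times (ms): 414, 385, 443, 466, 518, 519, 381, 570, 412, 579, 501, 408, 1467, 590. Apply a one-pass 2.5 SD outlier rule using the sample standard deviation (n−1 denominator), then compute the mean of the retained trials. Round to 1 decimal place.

475.8 ms

n = 14, ΣRT = 7653, M = 546.643
Σ(x−M)² = 979953.21; s = √(979953.21/13) = 274.556
Cutoffs: 546.643 ± 2.5·274.556 → [-139.7, 1233.0]
Outside: 1467 → excluded.
Retained (n=13): Σ = 6186, mean = 6186/13 = 475.846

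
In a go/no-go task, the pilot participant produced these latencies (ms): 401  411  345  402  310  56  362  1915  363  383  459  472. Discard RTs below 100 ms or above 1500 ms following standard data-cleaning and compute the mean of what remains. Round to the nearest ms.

Excluded: 56, 1915
Retained (n=10): Σ = 3908
Mean = 3908/10 = 390.8000

391 ms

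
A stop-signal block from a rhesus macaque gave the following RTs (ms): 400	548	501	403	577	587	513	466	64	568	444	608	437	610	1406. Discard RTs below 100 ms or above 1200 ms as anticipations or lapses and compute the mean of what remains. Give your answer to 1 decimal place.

Excluded: 64, 1406
Retained (n=13): Σ = 6662
Mean = 6662/13 = 512.4615

512.5 ms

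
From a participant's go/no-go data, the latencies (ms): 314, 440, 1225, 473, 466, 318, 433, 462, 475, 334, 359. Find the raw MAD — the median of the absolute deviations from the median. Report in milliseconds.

Sorted: 314, 318, 334, 359, 433, 440, 462, 466, 473, 475, 1225 → median = 440
|x − 440|: 126, 0, 785, 33, 26, 122, 7, 22, 35, 106, 81
Sorted deviations: 0, 7, 22, 26, 33, 35, 81, 106, 122, 126, 785 → MAD = 35

35 ms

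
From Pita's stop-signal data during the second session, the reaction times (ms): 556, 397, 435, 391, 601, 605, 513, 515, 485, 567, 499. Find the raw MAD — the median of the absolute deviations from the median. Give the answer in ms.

Sorted: 391, 397, 435, 485, 499, 513, 515, 556, 567, 601, 605 → median = 513
|x − 513|: 43, 116, 78, 122, 88, 92, 0, 2, 28, 54, 14
Sorted deviations: 0, 2, 14, 28, 43, 54, 78, 88, 92, 116, 122 → MAD = 54

54 ms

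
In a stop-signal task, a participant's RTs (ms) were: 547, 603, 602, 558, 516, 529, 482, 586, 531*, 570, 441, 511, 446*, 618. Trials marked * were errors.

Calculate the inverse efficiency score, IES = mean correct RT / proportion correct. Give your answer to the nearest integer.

Correct trials (n=12): 547, 603, 602, 558, 516, 529, 482, 586, 570, 441, 511, 618
Mean correct RT = 6563/12 = 546.9167 ms
Proportion correct = 12/14
IES = 546.9167 / (12/14) = 638.069 ms

638 ms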